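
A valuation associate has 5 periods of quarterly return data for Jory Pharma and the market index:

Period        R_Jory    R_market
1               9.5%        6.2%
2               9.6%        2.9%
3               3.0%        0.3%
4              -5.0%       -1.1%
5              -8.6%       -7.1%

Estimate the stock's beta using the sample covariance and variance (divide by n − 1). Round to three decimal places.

1.548

Mean R_i = (9.5 + 9.6 + 3.0 − 5.0 − 8.6) / 5 = 1.7000%
Mean R_m = (6.2 + 2.9 + 0.3 − 1.1 − 7.1) / 5 = 0.2400%
Σ(R_i − R̄_i)(R_m − R̄_m) = 152.1600  ⇒  Cov = 152.1600 / 4 = 38.0400
Σ(R_m − R̄_m)² = 98.2720  ⇒  Var(R_m) = 98.2720 / 4 = 24.5680
β = Cov / Var(R_m) = 38.0400 / 24.5680 = 1.5484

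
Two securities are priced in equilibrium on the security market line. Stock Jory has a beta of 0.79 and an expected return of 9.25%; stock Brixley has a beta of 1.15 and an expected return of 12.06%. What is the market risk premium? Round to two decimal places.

7.81%

Both satisfy E(R) = R_f + β·MRP, so the slope of the SML is
MRP = (12.06% − 9.25%) / (1.15 − 0.79) = 2.81% / 0.36 = 7.8056%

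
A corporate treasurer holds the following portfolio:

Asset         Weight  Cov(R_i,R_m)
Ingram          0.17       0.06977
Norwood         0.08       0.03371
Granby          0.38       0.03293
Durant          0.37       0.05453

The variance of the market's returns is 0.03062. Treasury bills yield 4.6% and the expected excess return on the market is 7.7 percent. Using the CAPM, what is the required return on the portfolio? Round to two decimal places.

β_Ingram = 0.06977 / 0.03062 = 2.2786
β_Norwood = 0.03371 / 0.03062 = 1.1009
β_Granby = 0.03293 / 0.03062 = 1.0754
β_Durant = 0.05453 / 0.03062 = 1.7809
β_P = Σ w_i β_i = 0.17×2.2786 + 0.08×1.1009 + 0.38×1.0754 + 0.37×1.7809 = 1.5430
E(R_P) = R_f + β_P × MRP = 4.6% + 1.5430 × 7.7% = 16.48%

16.48%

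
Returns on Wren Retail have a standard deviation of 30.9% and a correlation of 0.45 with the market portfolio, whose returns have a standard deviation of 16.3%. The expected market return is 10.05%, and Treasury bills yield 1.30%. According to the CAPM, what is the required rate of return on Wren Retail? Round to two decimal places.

β = ρ × σ_i / σ_m = 0.45 × 30.9% / 16.3% = 0.8531
MRP = 10.05% − 1.30% = 8.75%
E(R) = 1.30% + 0.8531 × 8.75% = 8.76%

8.76%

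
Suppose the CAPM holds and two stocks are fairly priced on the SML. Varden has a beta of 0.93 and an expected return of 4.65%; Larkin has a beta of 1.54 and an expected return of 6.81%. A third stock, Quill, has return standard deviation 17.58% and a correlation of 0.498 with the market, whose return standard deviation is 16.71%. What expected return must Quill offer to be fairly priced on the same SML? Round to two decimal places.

MRP = (6.81% − 4.65%) / (1.54 − 0.93) = 3.5410%
R_f = 4.65% − 0.93 × 3.5410% = 1.3569%
β_Quill = ρ·σ_i/σ_m = 0.498 × 17.58 / 16.71 = 0.5239
E(R_Quill) = R_f + β × MRP = 1.3569% + 0.5239 × 3.5410% = 3.21%

3.21%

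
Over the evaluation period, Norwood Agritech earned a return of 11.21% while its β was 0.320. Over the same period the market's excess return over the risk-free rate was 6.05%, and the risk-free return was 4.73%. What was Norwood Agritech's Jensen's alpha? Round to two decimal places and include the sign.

CAPM benchmark = R_f + β(R_m − R_f) = 4.73% + 0.320 × 6.05% = 6.66600%
α = actual − benchmark = 11.21% − 6.66600% = +4.54%

+4.54%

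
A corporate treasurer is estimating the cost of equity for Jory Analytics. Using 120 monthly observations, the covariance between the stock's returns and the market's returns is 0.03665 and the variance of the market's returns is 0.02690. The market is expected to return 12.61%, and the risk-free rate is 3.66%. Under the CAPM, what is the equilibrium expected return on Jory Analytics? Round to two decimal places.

15.85%

β = Cov(R_i, R_m) / Var(R_m) = 0.03665 / 0.02690 = 1.3625
MRP = 12.61% − 3.66% = 8.95%
E(R) = R_f + β × MRP = 3.66% + 1.3625 × 8.95% = 15.85%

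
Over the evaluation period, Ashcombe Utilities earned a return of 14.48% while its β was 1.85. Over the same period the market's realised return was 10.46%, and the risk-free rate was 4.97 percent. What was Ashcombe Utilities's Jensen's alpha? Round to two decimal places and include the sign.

-0.65%

Market excess return = 10.46% − 4.97% = 5.49%
CAPM benchmark = R_f + β(R_m − R_f) = 4.97% + 1.85 × 5.49% = 15.1265%
α = actual − benchmark = 14.48% − 15.1265% = -0.65%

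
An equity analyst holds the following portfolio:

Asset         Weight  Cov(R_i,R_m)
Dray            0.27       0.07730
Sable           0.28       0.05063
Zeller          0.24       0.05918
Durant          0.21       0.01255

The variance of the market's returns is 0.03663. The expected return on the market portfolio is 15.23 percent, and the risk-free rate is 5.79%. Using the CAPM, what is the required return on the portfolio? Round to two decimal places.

β_Dray = 0.07730 / 0.03663 = 2.1103
β_Sable = 0.05063 / 0.03663 = 1.3822
β_Zeller = 0.05918 / 0.03663 = 1.6156
β_Durant = 0.01255 / 0.03663 = 0.3426
β_P = Σ w_i β_i = 0.27×2.1103 + 0.28×1.3822 + 0.24×1.6156 + 0.21×0.3426 = 1.4165
MRP = 15.23% − 5.79% = 9.44%
E(R_P) = R_f + β_P × MRP = 5.79% + 1.4165 × 9.44% = 19.16%

19.16%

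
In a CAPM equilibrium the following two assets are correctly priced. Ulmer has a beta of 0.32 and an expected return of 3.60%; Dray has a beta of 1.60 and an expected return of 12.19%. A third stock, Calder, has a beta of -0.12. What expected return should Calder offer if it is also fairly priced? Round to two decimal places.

MRP (SML slope) = (12.19% − 3.60%) / (1.60 − 0.32) = 8.59% / 1.28 = 6.7109%
R_f (intercept) = 3.60% − 0.32 × 6.7109% = 1.4525%
E(R_Calder) = R_f + β × MRP = 1.4525% + -0.12 × 6.7109% = 0.65%

0.65%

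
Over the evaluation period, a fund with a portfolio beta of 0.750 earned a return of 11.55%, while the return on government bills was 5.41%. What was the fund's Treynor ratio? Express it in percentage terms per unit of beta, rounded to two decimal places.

Treynor = (R_P − R_f) / β_P = (11.55% − 5.41%) / 0.7500 = 6.14% / 0.7500 = 8.19%

8.19%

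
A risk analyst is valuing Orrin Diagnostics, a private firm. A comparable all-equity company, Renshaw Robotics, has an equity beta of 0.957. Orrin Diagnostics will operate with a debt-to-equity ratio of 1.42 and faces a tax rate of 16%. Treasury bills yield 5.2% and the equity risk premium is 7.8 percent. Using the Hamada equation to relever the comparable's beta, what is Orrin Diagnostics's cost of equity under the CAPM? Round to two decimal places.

21.57%

β_L = β_U × [1 + (1 − t)(D/E)] = 0.957 × [1 + (1 − 0.16) × 1.42]
    = 0.957 × [1 + 0.84 × 1.42] = 0.957 × 2.1928 = 2.0985
E(R) = R_f + β_L × MRP = 5.2% + 2.0985 × 7.8% = 21.57%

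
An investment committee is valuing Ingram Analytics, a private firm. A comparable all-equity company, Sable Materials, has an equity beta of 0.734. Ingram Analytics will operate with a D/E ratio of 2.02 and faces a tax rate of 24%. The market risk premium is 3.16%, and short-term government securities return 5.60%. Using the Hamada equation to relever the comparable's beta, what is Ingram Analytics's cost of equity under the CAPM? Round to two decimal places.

β_L = β_U × [1 + (1 − t)(D/E)] = 0.734 × [1 + (1 − 0.24) × 2.02]
    = 0.734 × [1 + 0.76 × 2.02] = 0.734 × 2.5352 = 1.8608
E(R) = R_f + β_L × MRP = 5.60% + 1.8608 × 3.16% = 11.48%

11.48%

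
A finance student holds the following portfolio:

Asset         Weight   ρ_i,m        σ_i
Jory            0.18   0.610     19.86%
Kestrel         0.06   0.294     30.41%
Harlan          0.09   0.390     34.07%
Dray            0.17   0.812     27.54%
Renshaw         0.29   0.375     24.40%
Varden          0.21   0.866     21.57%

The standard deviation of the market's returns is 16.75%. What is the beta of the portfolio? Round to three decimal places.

β_Jory = 0.610 × 19.86% / 16.75% = 0.7233
β_Kestrel = 0.294 × 30.41% / 16.75% = 0.5338
β_Harlan = 0.390 × 34.07% / 16.75% = 0.7933
β_Dray = 0.812 × 27.54% / 16.75% = 1.3351
β_Renshaw = 0.375 × 24.40% / 16.75% = 0.5463
β_Varden = 0.866 × 21.57% / 16.75% = 1.1152
β_P = Σ w_i β_i = 0.18×0.7233 + 0.06×0.5338 + 0.09×0.7933 + 0.17×1.3351 + 0.29×0.5463 + 0.21×1.1152 = 0.8532

0.853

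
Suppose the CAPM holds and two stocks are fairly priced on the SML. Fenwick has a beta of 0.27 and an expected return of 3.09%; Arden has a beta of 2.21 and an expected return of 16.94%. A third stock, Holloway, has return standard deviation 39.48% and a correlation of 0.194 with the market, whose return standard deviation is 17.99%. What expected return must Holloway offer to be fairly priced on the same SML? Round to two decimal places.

MRP = (16.94% − 3.09%) / (2.21 − 0.27) = 7.1392%
R_f = 3.09% − 0.27 × 7.1392% = 1.1624%
β_Holloway = ρ·σ_i/σ_m = 0.194 × 39.48 / 17.99 = 0.4257
E(R_Holloway) = R_f + β × MRP = 1.1624% + 0.4257 × 7.1392% = 4.20%

4.20%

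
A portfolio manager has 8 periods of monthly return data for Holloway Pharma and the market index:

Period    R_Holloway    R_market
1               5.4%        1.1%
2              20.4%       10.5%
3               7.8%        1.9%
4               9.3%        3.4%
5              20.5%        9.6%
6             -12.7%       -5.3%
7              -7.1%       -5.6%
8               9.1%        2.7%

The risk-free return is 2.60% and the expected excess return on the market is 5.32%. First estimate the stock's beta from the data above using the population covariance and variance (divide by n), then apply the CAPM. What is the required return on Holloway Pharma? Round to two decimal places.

Mean R_i = (5.4 + 20.4 + 7.8 + 9.3 + 20.5 − 12.7 − 7.1 + 9.1) / 8 = 6.5875%
Mean R_m = (1.1 + 10.5 + 1.9 + 3.4 + 9.6 − 5.3 − 5.6 + 2.7) / 8 = 2.2875%
Σ(R_i − R̄_i)(R_m − R̄_m) = 474.4688  ⇒  Cov = 474.4688 / 8 = 59.3086
Σ(R_m − R̄_m)² = 243.6688  ⇒  Var(R_m) = 243.6688 / 8 = 30.4586
β = Cov / Var(R_m) = 59.3086 / 30.4586 = 1.9472
E(R) = R_f + β × MRP = 2.60% + 1.9472 × 5.32% = 12.96%

12.96%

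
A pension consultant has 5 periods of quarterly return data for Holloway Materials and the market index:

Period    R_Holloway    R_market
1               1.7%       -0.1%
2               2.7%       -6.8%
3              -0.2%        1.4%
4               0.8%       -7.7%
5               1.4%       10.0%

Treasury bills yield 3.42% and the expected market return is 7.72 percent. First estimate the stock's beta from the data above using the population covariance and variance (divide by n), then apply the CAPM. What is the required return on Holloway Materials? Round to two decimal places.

Mean R_i = (1.7 + 2.7 − 0.2 + 0.8 + 1.4) / 5 = 1.2800%
Mean R_m = (-0.1 − 6.8 + 1.4 − 7.7 + 10.0) / 5 = -0.6400%
Σ(R_i − R̄_i)(R_m − R̄_m) = -6.8740  ⇒  Cov = -6.8740 / 5 = -1.3748
Σ(R_m − R̄_m)² = 205.4520  ⇒  Var(R_m) = 205.4520 / 5 = 41.0904
β = Cov / Var(R_m) = -1.3748 / 41.0904 = -0.0335
MRP = 7.72% − 3.42% = 4.30%
E(R) = R_f + β × MRP = 3.42% + -0.0335 × 4.30% = 3.28%

3.28%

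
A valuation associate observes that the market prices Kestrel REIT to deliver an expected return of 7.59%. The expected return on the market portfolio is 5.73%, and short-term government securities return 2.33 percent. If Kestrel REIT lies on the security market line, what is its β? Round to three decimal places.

MRP = 5.73% − 2.33% = 3.40%
β = (E(R) − R_f) / MRP = (7.59% − 2.33%) / 3.40% = 5.26% / 3.40% = 1.547

1.547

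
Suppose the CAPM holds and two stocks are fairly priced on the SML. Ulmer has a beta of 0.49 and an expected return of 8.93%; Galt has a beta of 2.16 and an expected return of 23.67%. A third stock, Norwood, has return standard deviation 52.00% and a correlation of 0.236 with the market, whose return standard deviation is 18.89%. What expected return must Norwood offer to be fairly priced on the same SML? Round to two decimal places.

MRP = (23.67% − 8.93%) / (2.16 − 0.49) = 8.8263%
R_f = 8.93% − 0.49 × 8.8263% = 4.6051%
β_Norwood = ρ·σ_i/σ_m = 0.236 × 52.00 / 18.89 = 0.6497
E(R_Norwood) = R_f + β × MRP = 4.6051% + 0.6497 × 8.8263% = 10.34%

10.34%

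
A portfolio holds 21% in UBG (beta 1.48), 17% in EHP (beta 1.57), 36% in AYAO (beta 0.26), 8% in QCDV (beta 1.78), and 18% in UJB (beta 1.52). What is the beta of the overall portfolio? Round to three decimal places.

1.087

β_P = Σ w_i β_i = 0.21×1.48 + 0.17×1.57 + 0.36×0.26 + 0.08×1.78 + 0.18×1.52 = 1.0873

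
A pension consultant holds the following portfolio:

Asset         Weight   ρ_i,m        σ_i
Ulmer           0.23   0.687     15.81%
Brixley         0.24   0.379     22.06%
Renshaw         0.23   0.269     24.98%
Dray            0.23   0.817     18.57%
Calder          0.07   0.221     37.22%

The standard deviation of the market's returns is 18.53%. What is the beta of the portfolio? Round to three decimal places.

β_Ulmer = 0.687 × 15.81% / 18.53% = 0.5862
β_Brixley = 0.379 × 22.06% / 18.53% = 0.4512
β_Renshaw = 0.269 × 24.98% / 18.53% = 0.3626
β_Dray = 0.817 × 18.57% / 18.53% = 0.8188
β_Calder = 0.221 × 37.22% / 18.53% = 0.4439
β_P = Σ w_i β_i = 0.23×0.5862 + 0.24×0.4512 + 0.23×0.3626 + 0.23×0.8188 + 0.07×0.4439 = 0.5459

0.546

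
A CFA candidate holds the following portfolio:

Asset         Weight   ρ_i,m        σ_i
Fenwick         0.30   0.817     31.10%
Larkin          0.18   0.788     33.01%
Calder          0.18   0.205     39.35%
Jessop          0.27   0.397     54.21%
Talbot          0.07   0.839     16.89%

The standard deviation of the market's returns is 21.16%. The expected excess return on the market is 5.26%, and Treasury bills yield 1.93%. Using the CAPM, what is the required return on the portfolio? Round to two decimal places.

7.04%

β_Fenwick = 0.817 × 31.10% / 21.16% = 1.2008
β_Larkin = 0.788 × 33.01% / 21.16% = 1.2293
β_Calder = 0.205 × 39.35% / 21.16% = 0.3812
β_Jessop = 0.397 × 54.21% / 21.16% = 1.0171
β_Talbot = 0.839 × 16.89% / 21.16% = 0.6697
β_P = Σ w_i β_i = 0.30×1.2008 + 0.18×1.2293 + 0.18×0.3812 + 0.27×1.0171 + 0.07×0.6697 = 0.9716
E(R_P) = R_f + β_P × MRP = 1.93% + 0.9716 × 5.26% = 7.04%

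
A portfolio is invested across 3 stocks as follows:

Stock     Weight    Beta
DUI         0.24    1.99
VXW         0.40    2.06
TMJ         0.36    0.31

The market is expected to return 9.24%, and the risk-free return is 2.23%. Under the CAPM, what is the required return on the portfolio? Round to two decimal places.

12.14%

β_P = Σ w_i β_i = 0.24×1.99 + 0.40×2.06 + 0.36×0.31 = 1.4132
MRP = 9.24% − 2.23% = 7.01%
E(R_P) = R_f + β_P × MRP = 2.23% + 1.4132 × 7.01% = 12.14%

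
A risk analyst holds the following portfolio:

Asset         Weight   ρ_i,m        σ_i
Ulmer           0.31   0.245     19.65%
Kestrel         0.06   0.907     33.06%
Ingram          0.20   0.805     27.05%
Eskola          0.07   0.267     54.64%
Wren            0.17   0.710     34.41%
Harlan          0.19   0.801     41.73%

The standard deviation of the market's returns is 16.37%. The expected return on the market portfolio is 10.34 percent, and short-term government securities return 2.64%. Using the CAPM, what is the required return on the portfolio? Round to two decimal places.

β_Ulmer = 0.245 × 19.65% / 16.37% = 0.2941
β_Kestrel = 0.907 × 33.06% / 16.37% = 1.8317
β_Ingram = 0.805 × 27.05% / 16.37% = 1.3302
β_Eskola = 0.267 × 54.64% / 16.37% = 0.8912
β_Wren = 0.710 × 34.41% / 16.37% = 1.4924
β_Harlan = 0.801 × 41.73% / 16.37% = 2.0419
β_P = Σ w_i β_i = 0.31×0.2941 + 0.06×1.8317 + 0.20×1.3302 + 0.07×0.8912 + 0.17×1.4924 + 0.19×2.0419 = 1.1712
MRP = 10.34% − 2.64% = 7.70%
E(R_P) = R_f + β_P × MRP = 2.64% + 1.1712 × 7.70% = 11.66%

11.66%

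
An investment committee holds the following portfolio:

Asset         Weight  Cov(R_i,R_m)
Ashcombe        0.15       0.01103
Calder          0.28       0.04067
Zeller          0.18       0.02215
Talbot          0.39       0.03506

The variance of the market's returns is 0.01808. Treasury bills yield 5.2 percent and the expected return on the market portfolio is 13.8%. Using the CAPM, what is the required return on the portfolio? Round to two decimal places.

β_Ashcombe = 0.01103 / 0.01808 = 0.6101
β_Calder = 0.04067 / 0.01808 = 2.2494
β_Zeller = 0.02215 / 0.01808 = 1.2251
β_Talbot = 0.03506 / 0.01808 = 1.9392
β_P = Σ w_i β_i = 0.15×0.6101 + 0.28×2.2494 + 0.18×1.2251 + 0.39×1.9392 = 1.6982
MRP = 13.8% − 5.2% = 8.60%
E(R_P) = R_f + β_P × MRP = 5.2% + 1.6982 × 8.6% = 19.80%

19.80%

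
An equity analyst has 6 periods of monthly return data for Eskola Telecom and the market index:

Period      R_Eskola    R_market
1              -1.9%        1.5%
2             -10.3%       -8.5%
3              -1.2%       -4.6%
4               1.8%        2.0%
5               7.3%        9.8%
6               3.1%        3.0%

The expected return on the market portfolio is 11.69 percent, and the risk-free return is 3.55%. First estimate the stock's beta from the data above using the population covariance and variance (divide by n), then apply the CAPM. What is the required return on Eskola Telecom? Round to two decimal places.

Mean R_i = (-1.9 − 10.3 − 1.2 + 1.8 + 7.3 + 3.1) / 6 = -0.2000%
Mean R_m = (1.5 − 8.5 − 4.6 + 2.0 + 9.8 + 3.0) / 6 = 0.5333%
Σ(R_i − R̄_i)(R_m − R̄_m) = 175.3000  ⇒  Cov = 175.3000 / 6 = 29.2167
Σ(R_m − R̄_m)² = 202.9933  ⇒  Var(R_m) = 202.9933 / 6 = 33.8322
β = Cov / Var(R_m) = 29.2167 / 33.8322 = 0.8636
MRP = 11.69% − 3.55% = 8.14%
E(R) = R_f + β × MRP = 3.55% + 0.8636 × 8.14% = 10.58%

10.58%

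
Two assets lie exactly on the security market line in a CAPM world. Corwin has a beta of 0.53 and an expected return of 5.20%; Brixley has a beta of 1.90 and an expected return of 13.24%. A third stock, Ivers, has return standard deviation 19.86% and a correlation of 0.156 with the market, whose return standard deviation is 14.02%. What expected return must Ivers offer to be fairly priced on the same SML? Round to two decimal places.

MRP = (13.24% − 5.20%) / (1.90 − 0.53) = 5.8686%
R_f = 5.20% − 0.53 × 5.8686% = 2.0896%
β_Ivers = ρ·σ_i/σ_m = 0.156 × 19.86 / 14.02 = 0.2210
E(R_Ivers) = R_f + β × MRP = 2.0896% + 0.2210 × 5.8686% = 3.39%

3.39%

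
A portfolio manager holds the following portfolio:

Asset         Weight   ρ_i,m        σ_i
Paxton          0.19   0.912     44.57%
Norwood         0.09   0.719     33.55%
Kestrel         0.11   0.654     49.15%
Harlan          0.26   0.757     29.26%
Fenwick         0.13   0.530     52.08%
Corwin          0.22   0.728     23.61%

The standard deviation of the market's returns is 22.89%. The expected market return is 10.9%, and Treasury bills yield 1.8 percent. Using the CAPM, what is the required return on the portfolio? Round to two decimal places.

β_Paxton = 0.912 × 44.57% / 22.89% = 1.7758
β_Norwood = 0.719 × 33.55% / 22.89% = 1.0538
β_Kestrel = 0.654 × 49.15% / 22.89% = 1.4043
β_Harlan = 0.757 × 29.26% / 22.89% = 0.9677
β_Fenwick = 0.530 × 52.08% / 22.89% = 1.2059
β_Corwin = 0.728 × 23.61% / 22.89% = 0.7509
β_P = Σ w_i β_i = 0.19×1.7758 + 0.09×1.0538 + 0.11×1.4043 + 0.26×0.9677 + 0.13×1.2059 + 0.22×0.7509 = 1.1603
MRP = 10.9% − 1.8% = 9.10%
E(R_P) = R_f + β_P × MRP = 1.8% + 1.1603 × 9.1% = 12.36%

12.36%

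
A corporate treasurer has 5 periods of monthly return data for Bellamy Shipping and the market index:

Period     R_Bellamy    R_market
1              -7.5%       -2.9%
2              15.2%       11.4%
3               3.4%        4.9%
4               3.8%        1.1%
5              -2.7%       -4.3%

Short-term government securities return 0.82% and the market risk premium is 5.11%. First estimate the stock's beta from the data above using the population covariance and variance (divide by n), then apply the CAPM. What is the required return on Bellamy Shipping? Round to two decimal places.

Mean R_i = (-7.5 + 15.2 + 3.4 + 3.8 − 2.7) / 5 = 2.4400%
Mean R_m = (-2.9 + 11.4 + 4.9 + 1.1 − 4.3) / 5 = 2.0400%
Σ(R_i − R̄_i)(R_m − R̄_m) = 202.5920  ⇒  Cov = 202.5920 / 5 = 40.5184
Σ(R_m − R̄_m)² = 161.2720  ⇒  Var(R_m) = 161.2720 / 5 = 32.2544
β = Cov / Var(R_m) = 40.5184 / 32.2544 = 1.2562
E(R) = R_f + β × MRP = 0.82% + 1.2562 × 5.11% = 7.24%

7.24%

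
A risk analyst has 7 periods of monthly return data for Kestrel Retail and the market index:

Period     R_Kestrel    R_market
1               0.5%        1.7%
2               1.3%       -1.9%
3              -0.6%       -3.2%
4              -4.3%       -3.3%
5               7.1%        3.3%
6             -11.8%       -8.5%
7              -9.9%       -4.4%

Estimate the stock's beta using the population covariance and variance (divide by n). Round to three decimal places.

1.525

Mean R_i = (0.5 + 1.3 − 0.6 − 4.3 + 7.1 − 11.8 − 9.9) / 7 = -2.5286%
Mean R_m = (1.7 − 1.9 − 3.2 − 3.3 + 3.3 − 8.5 − 4.4) / 7 = -2.3286%
Σ(R_i − R̄_i)(R_m − R̄_m) = 140.5643  ⇒  Cov = 140.5643 / 7 = 20.0806
Σ(R_m − R̄_m)² = 92.1743  ⇒  Var(R_m) = 92.1743 / 7 = 13.1678
β = Cov / Var(R_m) = 20.0806 / 13.1678 = 1.5250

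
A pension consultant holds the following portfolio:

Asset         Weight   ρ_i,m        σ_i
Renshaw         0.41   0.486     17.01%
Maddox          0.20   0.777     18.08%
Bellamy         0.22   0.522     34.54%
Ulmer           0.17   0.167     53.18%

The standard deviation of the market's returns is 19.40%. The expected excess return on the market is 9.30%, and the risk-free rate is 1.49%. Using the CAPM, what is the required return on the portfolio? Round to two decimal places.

7.09%

β_Renshaw = 0.486 × 17.01% / 19.40% = 0.4261
β_Maddox = 0.777 × 18.08% / 19.40% = 0.7241
β_Bellamy = 0.522 × 34.54% / 19.40% = 0.9294
β_Ulmer = 0.167 × 53.18% / 19.40% = 0.4578
β_P = Σ w_i β_i = 0.41×0.4261 + 0.20×0.7241 + 0.22×0.9294 + 0.17×0.4578 = 0.6018
E(R_P) = R_f + β_P × MRP = 1.49% + 0.6018 × 9.30% = 7.09%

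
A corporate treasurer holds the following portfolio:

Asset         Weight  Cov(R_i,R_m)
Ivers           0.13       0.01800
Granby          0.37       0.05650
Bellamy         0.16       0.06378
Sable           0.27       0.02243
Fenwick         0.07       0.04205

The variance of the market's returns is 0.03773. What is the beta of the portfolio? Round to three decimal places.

β_Ivers = 0.01800 / 0.03773 = 0.4771
β_Granby = 0.05650 / 0.03773 = 1.4975
β_Bellamy = 0.06378 / 0.03773 = 1.6904
β_Sable = 0.02243 / 0.03773 = 0.5945
β_Fenwick = 0.04205 / 0.03773 = 1.1145
β_P = Σ w_i β_i = 0.13×0.4771 + 0.37×1.4975 + 0.16×1.6904 + 0.27×0.5945 + 0.07×1.1145 = 1.1251

1.125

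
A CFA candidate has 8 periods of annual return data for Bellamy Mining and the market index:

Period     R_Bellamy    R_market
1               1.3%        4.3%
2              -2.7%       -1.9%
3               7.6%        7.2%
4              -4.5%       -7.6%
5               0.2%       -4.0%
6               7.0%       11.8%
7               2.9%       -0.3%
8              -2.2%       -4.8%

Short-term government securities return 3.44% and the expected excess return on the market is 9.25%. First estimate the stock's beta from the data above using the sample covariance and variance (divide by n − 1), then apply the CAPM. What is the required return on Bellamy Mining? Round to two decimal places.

9.02%

Mean R_i = (1.3 − 2.7 + 7.6 − 4.5 + 0.2 + 7.0 + 2.9 − 2.2) / 8 = 1.2000%
Mean R_m = (4.3 − 1.9 + 7.2 − 7.6 − 4.0 + 11.8 − 0.3 − 4.8) / 8 = 0.5875%
Σ(R_i − R̄_i)(R_m − R̄_m) = 185.4900  ⇒  Cov = 185.4900 / 7 = 26.4986
Σ(R_m − R̄_m)² = 307.3088  ⇒  Var(R_m) = 307.3088 / 7 = 43.9013
β = Cov / Var(R_m) = 26.4986 / 43.9013 = 0.6036
E(R) = R_f + β × MRP = 3.44% + 0.6036 × 9.25% = 9.02%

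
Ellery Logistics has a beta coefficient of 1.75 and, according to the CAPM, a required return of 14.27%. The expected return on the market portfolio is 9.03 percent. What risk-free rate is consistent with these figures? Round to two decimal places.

2.04%

E(R) = R_f + β(E(R_m) − R_f) = R_f(1 − β) + β·E(R_m)
14.27% = R_f × (1 − 1.75) + 1.75 × 9.03%
14.27% = R_f × -0.75 + 15.8025%
R_f = (14.27% − 15.8025%) / -0.75 = 2.04%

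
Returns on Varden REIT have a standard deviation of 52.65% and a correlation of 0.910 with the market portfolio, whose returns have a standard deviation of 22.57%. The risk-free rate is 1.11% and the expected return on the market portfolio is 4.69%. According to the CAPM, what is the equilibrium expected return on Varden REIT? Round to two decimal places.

8.71%

β = ρ × σ_i / σ_m = 0.910 × 52.65% / 22.57% = 2.1228
MRP = 4.69% − 1.11% = 3.58%
E(R) = 1.11% + 2.1228 × 3.58% = 8.71%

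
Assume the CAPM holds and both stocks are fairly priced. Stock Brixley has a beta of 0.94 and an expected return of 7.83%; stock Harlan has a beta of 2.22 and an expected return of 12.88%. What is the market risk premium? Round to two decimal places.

3.95%

Both satisfy E(R) = R_f + β·MRP, so the slope of the SML is
MRP = (12.88% − 7.83%) / (2.22 − 0.94) = 5.05% / 1.28 = 3.9453%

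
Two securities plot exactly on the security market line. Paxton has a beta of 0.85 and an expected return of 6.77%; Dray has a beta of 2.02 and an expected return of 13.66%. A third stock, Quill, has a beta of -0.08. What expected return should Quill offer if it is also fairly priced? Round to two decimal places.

1.29%

MRP (SML slope) = (13.66% − 6.77%) / (2.02 − 0.85) = 6.89% / 1.17 = 5.8889%
R_f (intercept) = 6.77% − 0.85 × 5.8889% = 1.7644%
E(R_Quill) = R_f + β × MRP = 1.7644% + -0.08 × 5.8889% = 1.29%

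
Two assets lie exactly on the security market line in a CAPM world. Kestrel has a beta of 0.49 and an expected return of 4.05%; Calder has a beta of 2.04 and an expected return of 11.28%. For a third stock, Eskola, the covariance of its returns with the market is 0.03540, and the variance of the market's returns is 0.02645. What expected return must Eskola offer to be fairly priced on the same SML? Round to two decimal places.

8.01%

MRP = (11.28% − 4.05%) / (2.04 − 0.49) = 4.6645%
R_f = 4.05% − 0.49 × 4.6645% = 1.7644%
β_Eskola = Cov / Var(R_m) = 0.03540 / 0.02645 = 1.3384
E(R_Eskola) = R_f + β × MRP = 1.7644% + 1.3384 × 4.6645% = 8.01%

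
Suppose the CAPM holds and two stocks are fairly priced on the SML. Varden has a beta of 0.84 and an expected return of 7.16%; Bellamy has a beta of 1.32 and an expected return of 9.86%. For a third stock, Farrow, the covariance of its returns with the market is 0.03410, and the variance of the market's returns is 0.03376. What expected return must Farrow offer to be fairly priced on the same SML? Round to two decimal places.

8.12%

MRP = (9.86% − 7.16%) / (1.32 − 0.84) = 5.6250%
R_f = 7.16% − 0.84 × 5.6250% = 2.4350%
β_Farrow = Cov / Var(R_m) = 0.03410 / 0.03376 = 1.0101
E(R_Farrow) = R_f + β × MRP = 2.4350% + 1.0101 × 5.6250% = 8.12%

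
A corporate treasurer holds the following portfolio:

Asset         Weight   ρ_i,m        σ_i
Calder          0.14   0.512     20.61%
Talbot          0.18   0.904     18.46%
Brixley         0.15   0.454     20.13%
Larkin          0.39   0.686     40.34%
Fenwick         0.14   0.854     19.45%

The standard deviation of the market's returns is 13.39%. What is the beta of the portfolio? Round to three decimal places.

β_Calder = 0.512 × 20.61% / 13.39% = 0.7881
β_Talbot = 0.904 × 18.46% / 13.39% = 1.2463
β_Brixley = 0.454 × 20.13% / 13.39% = 0.6825
β_Larkin = 0.686 × 40.34% / 13.39% = 2.0667
β_Fenwick = 0.854 × 19.45% / 13.39% = 1.2405
β_P = Σ w_i β_i = 0.14×0.7881 + 0.18×1.2463 + 0.15×0.6825 + 0.39×2.0667 + 0.14×1.2405 = 1.4167

1.417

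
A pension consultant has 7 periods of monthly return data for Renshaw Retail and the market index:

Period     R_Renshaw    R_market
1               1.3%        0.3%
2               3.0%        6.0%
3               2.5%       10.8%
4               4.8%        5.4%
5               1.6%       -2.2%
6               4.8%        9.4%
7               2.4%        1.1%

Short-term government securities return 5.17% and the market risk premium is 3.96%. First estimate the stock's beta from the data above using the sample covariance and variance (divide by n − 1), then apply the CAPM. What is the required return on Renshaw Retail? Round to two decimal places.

Mean R_i = (1.3 + 3.0 + 2.5 + 4.8 + 1.6 + 4.8 + 2.4) / 7 = 2.9143%
Mean R_m = (0.3 + 6.0 + 10.8 + 5.4 − 2.2 + 9.4 + 1.1) / 7 = 4.4000%
Σ(R_i − R̄_i)(R_m − R̄_m) = 25.7900  ⇒  Cov = 25.7900 / 6 = 4.2983
Σ(R_m − R̄_m)² = 140.7800  ⇒  Var(R_m) = 140.7800 / 6 = 23.4633
β = Cov / Var(R_m) = 4.2983 / 23.4633 = 0.1832
E(R) = R_f + β × MRP = 5.17% + 0.1832 × 3.96% = 5.90%

5.90%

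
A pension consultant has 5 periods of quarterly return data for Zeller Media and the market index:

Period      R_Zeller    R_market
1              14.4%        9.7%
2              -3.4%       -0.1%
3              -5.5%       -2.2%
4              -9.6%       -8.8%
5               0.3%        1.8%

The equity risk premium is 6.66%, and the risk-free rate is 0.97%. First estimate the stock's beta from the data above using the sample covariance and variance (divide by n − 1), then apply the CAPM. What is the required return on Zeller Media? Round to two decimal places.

9.78%

Mean R_i = (14.4 − 3.4 − 5.5 − 9.6 + 0.3) / 5 = -0.7600%
Mean R_m = (9.7 − 0.1 − 2.2 − 8.8 + 1.8) / 5 = 0.0800%
Σ(R_i − R̄_i)(R_m − R̄_m) = 237.4440  ⇒  Cov = 237.4440 / 4 = 59.3610
Σ(R_m − R̄_m)² = 179.5880  ⇒  Var(R_m) = 179.5880 / 4 = 44.8970
β = Cov / Var(R_m) = 59.3610 / 44.8970 = 1.3222
E(R) = R_f + β × MRP = 0.97% + 1.3222 × 6.66% = 9.78%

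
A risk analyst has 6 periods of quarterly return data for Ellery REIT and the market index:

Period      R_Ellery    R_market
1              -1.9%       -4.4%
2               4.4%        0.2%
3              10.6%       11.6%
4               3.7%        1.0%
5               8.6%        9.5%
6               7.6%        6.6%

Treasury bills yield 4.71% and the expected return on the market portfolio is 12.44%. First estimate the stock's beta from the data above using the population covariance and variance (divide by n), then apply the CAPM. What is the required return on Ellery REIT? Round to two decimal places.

10.16%

Mean R_i = (-1.9 + 4.4 + 10.6 + 3.7 + 8.6 + 7.6) / 6 = 5.5000%
Mean R_m = (-4.4 + 0.2 + 11.6 + 1.0 + 9.5 + 6.6) / 6 = 4.0833%
Σ(R_i − R̄_i)(R_m − R̄_m) = 133.0100  ⇒  Cov = 133.0100 / 6 = 22.1683
Σ(R_m − R̄_m)² = 188.7283  ⇒  Var(R_m) = 188.7283 / 6 = 31.4547
β = Cov / Var(R_m) = 22.1683 / 31.4547 = 0.7048
MRP = 12.44% − 4.71% = 7.73%
E(R) = R_f + β × MRP = 4.71% + 0.7048 × 7.73% = 10.16%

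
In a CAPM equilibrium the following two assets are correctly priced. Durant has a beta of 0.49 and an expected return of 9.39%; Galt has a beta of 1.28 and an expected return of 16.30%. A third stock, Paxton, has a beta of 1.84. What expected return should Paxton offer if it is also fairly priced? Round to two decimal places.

21.20%

MRP (SML slope) = (16.30% − 9.39%) / (1.28 − 0.49) = 6.91% / 0.79 = 8.7468%
R_f (intercept) = 9.39% − 0.49 × 8.7468% = 5.1041%
E(R_Paxton) = R_f + β × MRP = 5.1041% + 1.84 × 8.7468% = 21.20%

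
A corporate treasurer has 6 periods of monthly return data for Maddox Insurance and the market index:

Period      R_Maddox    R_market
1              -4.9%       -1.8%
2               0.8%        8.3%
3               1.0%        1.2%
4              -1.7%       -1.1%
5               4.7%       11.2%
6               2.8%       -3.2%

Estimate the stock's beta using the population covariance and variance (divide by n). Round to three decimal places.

0.318

Mean R_i = (-4.9 + 0.8 + 1.0 − 1.7 + 4.7 + 2.8) / 6 = 0.4500%
Mean R_m = (-1.8 + 8.3 + 1.2 − 1.1 + 11.2 − 3.2) / 6 = 2.4333%
Σ(R_i − R̄_i)(R_m − R̄_m) = 55.6400  ⇒  Cov = 55.6400 / 6 = 9.2733
Σ(R_m − R̄_m)² = 174.9333  ⇒  Var(R_m) = 174.9333 / 6 = 29.1556
β = Cov / Var(R_m) = 9.2733 / 29.1556 = 0.3181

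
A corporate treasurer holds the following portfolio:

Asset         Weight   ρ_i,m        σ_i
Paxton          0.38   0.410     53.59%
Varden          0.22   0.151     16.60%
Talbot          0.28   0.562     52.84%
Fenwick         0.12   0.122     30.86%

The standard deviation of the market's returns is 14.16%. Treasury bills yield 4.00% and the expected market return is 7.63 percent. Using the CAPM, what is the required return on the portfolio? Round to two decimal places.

β_Paxton = 0.410 × 53.59% / 14.16% = 1.5517
β_Varden = 0.151 × 16.60% / 14.16% = 0.1770
β_Talbot = 0.562 × 52.84% / 14.16% = 2.0972
β_Fenwick = 0.122 × 30.86% / 14.16% = 0.2659
β_P = Σ w_i β_i = 0.38×1.5517 + 0.22×0.1770 + 0.28×2.0972 + 0.12×0.2659 = 1.2477
MRP = 7.63% − 4.00% = 3.63%
E(R_P) = R_f + β_P × MRP = 4.00% + 1.2477 × 3.63% = 8.53%

8.53%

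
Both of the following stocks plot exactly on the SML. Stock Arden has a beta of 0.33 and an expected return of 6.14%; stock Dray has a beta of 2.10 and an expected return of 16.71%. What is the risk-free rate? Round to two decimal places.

4.17%

Both satisfy E(R) = R_f + β·MRP, so the slope of the SML is
MRP = (16.71% − 6.14%) / (2.10 − 0.33) = 10.57% / 1.77 = 5.9718%
R_f = E(R_Arden) − β_Arden·MRP = 6.14% − 0.33 × 5.9718% = 4.1693%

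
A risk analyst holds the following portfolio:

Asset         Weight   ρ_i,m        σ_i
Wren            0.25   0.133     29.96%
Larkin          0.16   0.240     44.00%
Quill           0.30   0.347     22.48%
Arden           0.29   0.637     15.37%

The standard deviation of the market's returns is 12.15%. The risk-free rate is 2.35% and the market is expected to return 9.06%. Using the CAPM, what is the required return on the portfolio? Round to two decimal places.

6.69%

β_Wren = 0.133 × 29.96% / 12.15% = 0.3280
β_Larkin = 0.240 × 44.00% / 12.15% = 0.8691
β_Quill = 0.347 × 22.48% / 12.15% = 0.6420
β_Arden = 0.637 × 15.37% / 12.15% = 0.8058
β_P = Σ w_i β_i = 0.25×0.3280 + 0.16×0.8691 + 0.30×0.6420 + 0.29×0.8058 = 0.6473
MRP = 9.06% − 2.35% = 6.71%
E(R_P) = R_f + β_P × MRP = 2.35% + 0.6473 × 6.71% = 6.69%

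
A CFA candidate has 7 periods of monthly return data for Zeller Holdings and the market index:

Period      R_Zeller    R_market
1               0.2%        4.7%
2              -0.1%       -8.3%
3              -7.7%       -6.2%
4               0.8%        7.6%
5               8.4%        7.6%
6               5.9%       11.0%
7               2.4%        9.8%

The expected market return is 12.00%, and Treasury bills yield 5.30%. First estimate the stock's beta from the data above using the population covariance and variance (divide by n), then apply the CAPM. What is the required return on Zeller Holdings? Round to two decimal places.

8.44%

Mean R_i = (0.2 − 0.1 − 7.7 + 0.8 + 8.4 + 5.9 + 2.4) / 7 = 1.4143%
Mean R_m = (4.7 − 8.3 − 6.2 + 7.6 + 7.6 + 11.0 + 9.8) / 7 = 3.7429%
Σ(R_i − R̄_i)(R_m − R̄_m) = 170.7957  ⇒  Cov = 170.7957 / 7 = 24.3994
Σ(R_m − R̄_m)² = 363.9171  ⇒  Var(R_m) = 363.9171 / 7 = 51.9882
β = Cov / Var(R_m) = 24.3994 / 51.9882 = 0.4693
MRP = 12.00% − 5.30% = 6.70%
E(R) = R_f + β × MRP = 5.30% + 0.4693 × 6.70% = 8.44%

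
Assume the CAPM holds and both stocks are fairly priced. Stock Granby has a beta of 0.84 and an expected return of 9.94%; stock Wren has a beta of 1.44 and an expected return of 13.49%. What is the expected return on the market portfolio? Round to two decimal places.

Both satisfy E(R) = R_f + β·MRP, so the slope of the SML is
MRP = (13.49% − 9.94%) / (1.44 − 0.84) = 3.55% / 0.60 = 5.9167%
R_f = E(R_Granby) − β_Granby·MRP = 9.94% − 0.84 × 5.9167% = 4.9700%
E(R_m) = R_f + MRP = 4.9700% + 5.9167% = 10.89%

10.89%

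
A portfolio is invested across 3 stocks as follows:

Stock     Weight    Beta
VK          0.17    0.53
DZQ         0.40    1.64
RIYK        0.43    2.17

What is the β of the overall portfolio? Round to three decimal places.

β_P = Σ w_i β_i = 0.17×0.53 + 0.40×1.64 + 0.43×2.17 = 1.6792

1.679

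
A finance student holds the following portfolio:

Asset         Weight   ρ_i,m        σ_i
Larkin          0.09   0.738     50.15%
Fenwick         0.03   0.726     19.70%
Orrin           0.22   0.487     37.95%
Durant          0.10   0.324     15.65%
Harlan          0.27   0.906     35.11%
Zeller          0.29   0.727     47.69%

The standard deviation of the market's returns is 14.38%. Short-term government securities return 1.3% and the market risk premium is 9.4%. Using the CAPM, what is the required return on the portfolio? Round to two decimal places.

18.93%

β_Larkin = 0.738 × 50.15% / 14.38% = 2.5738
β_Fenwick = 0.726 × 19.70% / 14.38% = 0.9946
β_Orrin = 0.487 × 37.95% / 14.38% = 1.2852
β_Durant = 0.324 × 15.65% / 14.38% = 0.3526
β_Harlan = 0.906 × 35.11% / 14.38% = 2.2121
β_Zeller = 0.727 × 47.69% / 14.38% = 2.4110
β_P = Σ w_i β_i = 0.09×2.5738 + 0.03×0.9946 + 0.22×1.2852 + 0.10×0.3526 + 0.27×2.2121 + 0.29×2.4110 = 1.8759
E(R_P) = R_f + β_P × MRP = 1.3% + 1.8759 × 9.4% = 18.93%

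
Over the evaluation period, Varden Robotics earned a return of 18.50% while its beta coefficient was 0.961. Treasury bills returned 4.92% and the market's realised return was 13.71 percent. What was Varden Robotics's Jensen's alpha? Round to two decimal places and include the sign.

+5.13%

Market excess return = 13.71% − 4.92% = 8.79%
CAPM benchmark = R_f + β(R_m − R_f) = 4.92% + 0.961 × 8.79% = 13.36719%
α = actual − benchmark = 18.50% − 13.36719% = +5.13%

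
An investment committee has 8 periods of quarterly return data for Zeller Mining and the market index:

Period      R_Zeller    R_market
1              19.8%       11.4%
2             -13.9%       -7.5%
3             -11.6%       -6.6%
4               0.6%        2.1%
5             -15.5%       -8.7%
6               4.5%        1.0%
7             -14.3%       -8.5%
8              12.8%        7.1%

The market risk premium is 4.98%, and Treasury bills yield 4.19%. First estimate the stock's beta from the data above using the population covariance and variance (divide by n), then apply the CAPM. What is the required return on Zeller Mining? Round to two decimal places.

12.91%

Mean R_i = (19.8 − 13.9 − 11.6 + 0.6 − 15.5 + 4.5 − 14.3 + 12.8) / 8 = -2.2000%
Mean R_m = (11.4 − 7.5 − 6.6 + 2.1 − 8.7 + 1.0 − 8.5 + 7.1) / 8 = -1.2125%
Σ(R_i − R̄_i)(R_m − R̄_m) = 738.2300  ⇒  Cov = 738.2300 / 8 = 92.2788
Σ(R_m − R̄_m)² = 421.7688  ⇒  Var(R_m) = 421.7688 / 8 = 52.7211
β = Cov / Var(R_m) = 92.2788 / 52.7211 = 1.7503
E(R) = R_f + β × MRP = 4.19% + 1.7503 × 4.98% = 12.91%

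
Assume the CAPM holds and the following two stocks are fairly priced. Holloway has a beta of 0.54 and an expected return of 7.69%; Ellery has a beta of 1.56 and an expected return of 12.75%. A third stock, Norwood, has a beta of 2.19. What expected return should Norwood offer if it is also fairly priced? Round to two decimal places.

MRP (SML slope) = (12.75% − 7.69%) / (1.56 − 0.54) = 5.06% / 1.02 = 4.9608%
R_f (intercept) = 7.69% − 0.54 × 4.9608% = 5.0112%
E(R_Norwood) = R_f + β × MRP = 5.0112% + 2.19 × 4.9608% = 15.88%

15.88%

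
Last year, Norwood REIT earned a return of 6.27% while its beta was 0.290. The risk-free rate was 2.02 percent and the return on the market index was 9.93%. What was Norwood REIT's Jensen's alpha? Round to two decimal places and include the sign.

+1.96%

Market excess return = 9.93% − 2.02% = 7.91%
CAPM benchmark = R_f + β(R_m − R_f) = 2.02% + 0.290 × 7.91% = 4.31390%
α = actual − benchmark = 6.27% − 4.31390% = +1.96%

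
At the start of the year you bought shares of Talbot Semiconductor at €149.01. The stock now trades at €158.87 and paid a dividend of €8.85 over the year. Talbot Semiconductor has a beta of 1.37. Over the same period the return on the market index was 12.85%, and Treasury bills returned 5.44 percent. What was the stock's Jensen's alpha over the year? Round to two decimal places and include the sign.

Realised HPR = (P1 + D1 − P0) / P0 = (158.87 + 8.85 − 149.01) / 149.01 = 18.71 / 149.01 = 12.5562%
MRP = 12.85% − 5.44% = 7.41%
CAPM required = R_f + β·MRP = 5.44% + 1.37 × 7.41% = 15.5917%
α = realised − required = 12.5562% − 15.5917% = -3.04%

-3.04%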